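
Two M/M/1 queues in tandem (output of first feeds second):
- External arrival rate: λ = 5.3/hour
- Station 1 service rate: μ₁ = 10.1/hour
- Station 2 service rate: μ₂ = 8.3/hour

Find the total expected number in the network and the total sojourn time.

By Jackson's theorem, each station behaves as independent M/M/1.
Station 1: ρ₁ = 5.3/10.1 = 0.5248, L₁ = ρ₁/(1-ρ₁) = λ/(μ₁-λ) = 5.3/4.80 = 1.10417
Station 2: ρ₂ = 5.3/8.3 = 0.6386, L₂ = ρ₂/(1-ρ₂) = λ/(μ₂-λ) = 5.3/3.00 = 1.76667
Total: L = L₁ + L₂ = 1.10417 + 1.76667 = 2.8708
W = L/λ = 2.8708/5.3 = 0.5417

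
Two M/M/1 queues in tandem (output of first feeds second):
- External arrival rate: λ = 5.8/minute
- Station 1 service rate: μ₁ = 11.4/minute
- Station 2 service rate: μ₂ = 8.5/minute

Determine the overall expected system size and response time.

By Jackson's theorem, each station behaves as independent M/M/1.
Station 1: ρ₁ = 5.8/11.4 = 0.5088, L₁ = ρ₁/(1-ρ₁) = λ/(μ₁-λ) = 5.8/5.60 = 1.03571
Station 2: ρ₂ = 5.8/8.5 = 0.6824, L₂ = ρ₂/(1-ρ₂) = λ/(μ₂-λ) = 5.8/2.70 = 2.14815
Total: L = L₁ + L₂ = 1.03571 + 2.14815 = 3.1839
W = L/λ = 3.1839/5.8 = 0.5489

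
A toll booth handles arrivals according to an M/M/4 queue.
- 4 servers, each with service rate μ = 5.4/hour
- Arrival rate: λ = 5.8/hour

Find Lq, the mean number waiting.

Traffic intensity: ρ = λ/(cμ) = 5.8/(4×5.4) = 0.2685
Since ρ = 0.2685 < 1, system is stable.
Offered load a = λ/μ = cρ = 5.8/5.4 = 1.0741
P₀ = [ Σₙ₌₀^3 aⁿ/n! + a^4/(4!(1-ρ)) ]⁻¹
Σ = a^0/0! + a^1/1! + a^2/2! + a^3/3! = 1.0000 + 1.0741 + 0.5768 + 0.2065 = 2.8574
a^4/(4!(1-ρ)) = 1.3309/(24 × 0.7315) = 0.07581
P₀ = 1/(2.8574 + 0.07581) = 0.3409
Lq = P₀·a^4·ρ / (4!(1-ρ)²) = 0.340923 × 1.33087 × 0.268519 / (24 × 0.535065) = 0.009487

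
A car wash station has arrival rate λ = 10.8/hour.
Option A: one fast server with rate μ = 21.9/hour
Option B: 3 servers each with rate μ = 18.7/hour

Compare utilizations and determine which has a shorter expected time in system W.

Option A: single server μ = 21.9 (M/M/1)
  ρ_A = 10.8/21.9 = 0.4932
  W_A = 1/(μ-λ) = 1/(21.9-10.8) = 1/11.10 = 0.09009

Option B: 3 servers μ = 18.7 (M/M/3)
  ρ_B = λ/(cμ) = 10.8/(3×18.7) = 0.1925
  Offered load a = λ/μ = cρ = 10.8/18.7 = 0.5775
  P₀ = [ Σₙ₌₀^2 aⁿ/n! + a^3/(3!(1-ρ)) ]⁻¹
  Σ = a^0/0! + a^1/1! + a^2/2! = 1.0000 + 0.5775 + 0.1668 = 1.7443
  a^3/(3!(1-ρ)) = 0.19264/(6 × 0.80749) = 0.03976
  P₀ = 1/(1.7443 + 0.03976) = 0.5605
  Lq = P₀·a^3·ρ / (3!(1-ρ)²) = 0.56051 × 0.19264 × 0.19251 / (6 × 0.65203) = 0.005313
  Wq_B = Lq/λ = 0.0053134/10.8 = 0.0004920
  W_B = Wq_B + 1/μ = 0.0004920 + 0.05348 = 0.05397

Since W_B = 0.05397 < W_A = 0.09009, Option B (multiple servers) has the shorter time in system.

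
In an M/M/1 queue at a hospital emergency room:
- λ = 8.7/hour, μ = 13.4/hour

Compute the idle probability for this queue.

ρ = λ/μ = 8.7/13.4 = 0.6493
P(0) = 1 - ρ = 1 - 0.6493 = 0.3507
The server is idle 35.07% of the time.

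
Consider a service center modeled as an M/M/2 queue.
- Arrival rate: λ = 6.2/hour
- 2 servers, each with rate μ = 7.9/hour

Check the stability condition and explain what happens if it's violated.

Stability requires ρ = λ/(cμ) < 1
ρ = 6.2/(2 × 7.9) = 6.2/15.80 = 0.3924
Since 0.3924 < 1, the system is STABLE.
The servers are busy 39.24% of the time.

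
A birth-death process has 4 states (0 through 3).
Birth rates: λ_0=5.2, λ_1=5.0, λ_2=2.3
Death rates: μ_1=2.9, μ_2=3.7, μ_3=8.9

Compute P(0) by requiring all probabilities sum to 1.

Ratios P(n)/P(0) = (λ₀···λₙ₋₁)/(μ₁···μₙ):
P(1)/P(0) = (5.2)/(2.9) = 1.7931
P(2)/P(0) = (5.2×5.0)/(2.9×3.7) = 2.4231
P(3)/P(0) = (5.2×5.0×2.3)/(2.9×3.7×8.9) = 0.6262

Normalization: ∑ P(n) = 1
P(0) × (1.0000 + 1.7931 + 2.4231 + 0.6262) = 1
P(0) × 5.8424 = 1
P(0) = 1/5.8424 = 0.1712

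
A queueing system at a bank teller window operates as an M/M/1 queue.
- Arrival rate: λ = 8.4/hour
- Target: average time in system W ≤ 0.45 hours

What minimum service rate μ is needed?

For M/M/1: W = 1/(μ-λ)
Need W ≤ 0.45, so 1/(μ-λ) ≤ 0.45
μ - λ ≥ 1/0.45 = 2.2222
μ ≥ 8.4 + 2.2222 = 10.6222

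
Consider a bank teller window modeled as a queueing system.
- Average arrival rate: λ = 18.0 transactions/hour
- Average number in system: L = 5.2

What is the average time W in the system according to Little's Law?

Little's Law: L = λW, so W = L/λ
W = 5.2/18.0 = 0.2889 hours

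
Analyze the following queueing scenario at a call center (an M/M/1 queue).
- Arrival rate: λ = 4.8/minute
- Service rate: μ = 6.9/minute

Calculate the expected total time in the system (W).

First, compute utilization: ρ = λ/μ = 4.8/6.9 = 0.6957
For M/M/1: W = 1/(μ-λ)
W = 1/(6.9-4.8) = 1/2.10
W = 0.4762 minutes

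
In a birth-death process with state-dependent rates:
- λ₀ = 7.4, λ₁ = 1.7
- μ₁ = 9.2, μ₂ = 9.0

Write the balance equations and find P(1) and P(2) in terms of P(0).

Balance equations:
State 0: λ₀P₀ = μ₁P₁ → P₁ = (λ₀/μ₁)P₀ = (7.4/9.2)P₀ = 0.8043P₀
State 1: P₂ = (λ₀λ₁)/(μ₁μ₂)P₀ = (7.4×1.7)/(9.2×9.0)P₀ = 0.1519P₀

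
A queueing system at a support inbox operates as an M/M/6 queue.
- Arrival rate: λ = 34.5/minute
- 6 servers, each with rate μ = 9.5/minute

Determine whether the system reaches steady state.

Stability requires ρ = λ/(cμ) < 1
ρ = 34.5/(6 × 9.5) = 34.5/57.00 = 0.6053
Since 0.6053 < 1, the system is STABLE.
The servers are busy 60.53% of the time.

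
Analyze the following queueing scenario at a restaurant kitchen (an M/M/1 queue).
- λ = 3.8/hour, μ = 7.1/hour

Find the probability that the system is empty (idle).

ρ = λ/μ = 3.8/7.1 = 0.5352
P(0) = 1 - ρ = 1 - 0.5352 = 0.4648
The server is idle 46.48% of the time.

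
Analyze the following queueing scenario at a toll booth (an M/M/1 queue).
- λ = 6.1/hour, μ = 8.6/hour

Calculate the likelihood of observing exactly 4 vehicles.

ρ = λ/μ = 6.1/8.6 = 0.7093
P(n) = (1-ρ)ρⁿ
P(4) = (1-0.7093) × 0.7093^4
P(4) = 0.2907 × 0.2531
P(4) = 0.07358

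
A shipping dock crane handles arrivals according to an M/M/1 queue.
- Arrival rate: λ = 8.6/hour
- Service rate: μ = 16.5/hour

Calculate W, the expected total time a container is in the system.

First, compute utilization: ρ = λ/μ = 8.6/16.5 = 0.5212
For M/M/1: W = 1/(μ-λ)
W = 1/(16.5-8.6) = 1/7.90
W = 0.1266 hours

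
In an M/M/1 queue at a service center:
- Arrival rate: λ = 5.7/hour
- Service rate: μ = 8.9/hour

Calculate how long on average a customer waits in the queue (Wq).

First, compute utilization: ρ = λ/μ = 5.7/8.9 = 0.6404
For M/M/1: Wq = λ/(μ(μ-λ))
Wq = 5.7/(8.9 × (8.9-5.7))
Wq = 5.7/(8.9 × 3.20)
Wq = 0.2001 hours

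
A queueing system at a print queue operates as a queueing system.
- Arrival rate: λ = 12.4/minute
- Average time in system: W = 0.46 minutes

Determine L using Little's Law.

Little's Law: L = λW
L = 12.4 × 0.46 = 5.7040 jobs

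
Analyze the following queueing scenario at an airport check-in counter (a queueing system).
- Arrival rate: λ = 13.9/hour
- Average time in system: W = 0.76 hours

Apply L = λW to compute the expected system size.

Little's Law: L = λW
L = 13.9 × 0.76 = 10.5640 passengers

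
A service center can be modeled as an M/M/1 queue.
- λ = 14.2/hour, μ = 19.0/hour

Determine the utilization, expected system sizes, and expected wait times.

Step 1: ρ = λ/μ = 14.2/19.0 = 0.7474
Step 2: L = λ/(μ-λ) = 14.2/4.80 = 2.9583
Step 3: Lq = λ²/(μ(μ-λ)) = 201.64/(19.0×4.80) = 2.2110
Step 4: W = 1/(μ-λ) = 1/4.80 = 0.20833
Step 5: Wq = λ/(μ(μ-λ)) = 14.2/(19.0×4.80) = 0.1557
Step 6: P(0) = 1-ρ = 0.2526
Verify: L = λW = 14.2×0.20833 = 2.9583 ✔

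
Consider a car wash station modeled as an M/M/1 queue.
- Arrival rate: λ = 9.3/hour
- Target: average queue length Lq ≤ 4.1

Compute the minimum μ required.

For M/M/1: Lq = λ²/(μ(μ-λ))
Need Lq ≤ 4.1, i.e. μ(μ-λ) ≥ λ²/4.1
μ² - 9.3μ - 86.49/4.1 ≥ 0  →  μ² - 9.3μ - 21.09512 ≥ 0
Quadratic formula (positive root): μ = [λ + √(λ² + 4×21.09512)]/2
Discriminant: 86.49 + 4×21.09512 = 170.8705, √170.8705 = 13.0717
μ ≥ (9.3 + 13.0717)/2 = 11.1859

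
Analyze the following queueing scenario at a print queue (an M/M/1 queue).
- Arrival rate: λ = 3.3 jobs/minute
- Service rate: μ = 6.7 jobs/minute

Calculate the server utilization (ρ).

Server utilization: ρ = λ/μ
ρ = 3.3/6.7 = 0.4925
The server is busy 49.25% of the time.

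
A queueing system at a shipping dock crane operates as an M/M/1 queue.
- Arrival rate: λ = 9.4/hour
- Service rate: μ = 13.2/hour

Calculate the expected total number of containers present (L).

ρ = λ/μ = 9.4/13.2 = 0.7121
For M/M/1: L = λ/(μ-λ)
L = 9.4/(13.2-9.4) = 9.4/3.80
L = 2.4737 containers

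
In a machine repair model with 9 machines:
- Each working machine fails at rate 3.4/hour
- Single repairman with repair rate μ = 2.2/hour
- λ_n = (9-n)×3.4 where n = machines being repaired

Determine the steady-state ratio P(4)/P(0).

P(4)/P(0) = ∏_{i=0}^{4-1} λ_i/μ_{i+1}
= (9-0)×3.4/2.2 × (9-1)×3.4/2.2 × (9-2)×3.4/2.2 × (9-3)×3.4/2.2
= 17250.7004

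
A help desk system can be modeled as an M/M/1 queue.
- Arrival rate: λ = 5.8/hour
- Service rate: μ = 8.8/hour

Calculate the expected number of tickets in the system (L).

ρ = λ/μ = 5.8/8.8 = 0.6591
For M/M/1: L = λ/(μ-λ)
L = 5.8/(8.8-5.8) = 5.8/3.00
L = 1.9333 tickets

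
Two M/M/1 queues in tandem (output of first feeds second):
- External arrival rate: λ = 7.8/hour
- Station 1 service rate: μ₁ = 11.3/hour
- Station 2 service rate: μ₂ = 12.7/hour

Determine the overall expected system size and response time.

By Jackson's theorem, each station behaves as independent M/M/1.
Station 1: ρ₁ = 7.8/11.3 = 0.6903, L₁ = ρ₁/(1-ρ₁) = λ/(μ₁-λ) = 7.8/3.50 = 2.2286
Station 2: ρ₂ = 7.8/12.7 = 0.6142, L₂ = ρ₂/(1-ρ₂) = λ/(μ₂-λ) = 7.8/4.90 = 1.5918
Total: L = L₁ + L₂ = 2.2286 + 1.5918 = 3.8204
W = L/λ = 3.8204/7.8 = 0.4898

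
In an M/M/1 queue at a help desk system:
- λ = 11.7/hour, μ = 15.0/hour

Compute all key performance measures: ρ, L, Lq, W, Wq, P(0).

Step 1: ρ = λ/μ = 11.7/15.0 = 0.7800
Step 2: L = λ/(μ-λ) = 11.7/3.30 = 3.5455
Step 3: Lq = λ²/(μ(μ-λ)) = 136.89/(15.0×3.30) = 2.7655
Step 4: W = 1/(μ-λ) = 1/3.30 = 0.30303
Step 5: Wq = λ/(μ(μ-λ)) = 11.7/(15.0×3.30) = 0.2364
Step 6: P(0) = 1-ρ = 0.2200
Verify: L = λW = 11.7×0.30303 = 3.5455 ✔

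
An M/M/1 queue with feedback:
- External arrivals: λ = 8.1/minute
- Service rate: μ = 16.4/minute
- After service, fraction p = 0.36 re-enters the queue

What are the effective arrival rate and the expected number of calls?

Effective arrival rate: λ_eff = λ/(1-p) = 8.1/(1-0.36) = 8.1/0.64 = 12.6562
ρ = λ_eff/μ = 12.6562/16.4 = 0.77172
L = ρ/(1-ρ) = 0.77172/(1-0.77172) = 3.3806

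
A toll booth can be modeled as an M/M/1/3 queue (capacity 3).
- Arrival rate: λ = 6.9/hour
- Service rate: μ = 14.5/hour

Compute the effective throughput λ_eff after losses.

ρ = λ/μ = 6.9/14.5 = 0.47586
P₀ = (1-ρ)/(1-ρ^(K+1)) = (1-0.47586)/(1-0.47586^4) = 0.52414/0.94872 = 0.5525
P_K = P₀×ρ^K = 0.55247 × 0.47586^3 = 0.55247 × 0.10776 = 0.05953
λ_eff = λ(1-P_K) = 6.9 × (1 - 0.05953) = 6.9 × 0.94047 = 6.4892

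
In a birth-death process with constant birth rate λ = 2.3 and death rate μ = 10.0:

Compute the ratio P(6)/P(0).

For constant rates: P(n)/P(0) = (λ/μ)^n
P(6)/P(0) = (2.3/10.0)^6 = 0.2300^6 = 0.0001480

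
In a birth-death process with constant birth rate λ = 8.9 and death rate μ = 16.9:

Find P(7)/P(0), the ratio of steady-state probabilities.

For constant rates: P(n)/P(0) = (λ/μ)^n
P(7)/P(0) = (8.9/16.9)^7 = 0.5266^7 = 0.01123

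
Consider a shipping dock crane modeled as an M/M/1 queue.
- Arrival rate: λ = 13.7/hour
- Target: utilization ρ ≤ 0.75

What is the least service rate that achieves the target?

ρ = λ/μ, so μ = λ/ρ
μ ≥ 13.7/0.75 = 18.2667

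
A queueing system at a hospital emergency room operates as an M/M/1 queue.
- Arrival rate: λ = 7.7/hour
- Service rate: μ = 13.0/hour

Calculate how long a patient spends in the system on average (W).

First, compute utilization: ρ = λ/μ = 7.7/13.0 = 0.5923
For M/M/1: W = 1/(μ-λ)
W = 1/(13.0-7.7) = 1/5.30
W = 0.1887 hours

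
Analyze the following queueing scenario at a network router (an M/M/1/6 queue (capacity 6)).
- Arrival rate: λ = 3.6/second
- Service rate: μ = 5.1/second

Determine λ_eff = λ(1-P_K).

ρ = λ/μ = 3.6/5.1 = 0.705882
P₀ = (1-ρ)/(1-ρ^(K+1)) = (1-0.705882)/(1-0.705882^7) = 0.29412/0.91268 = 0.3223
P_K = P₀×ρ^K = 0.3223 × 0.705882^6 = 0.3223 × 0.1237 = 0.03987
λ_eff = λ(1-P_K) = 3.6 × (1 - 0.03987) = 3.6 × 0.96013 = 3.4565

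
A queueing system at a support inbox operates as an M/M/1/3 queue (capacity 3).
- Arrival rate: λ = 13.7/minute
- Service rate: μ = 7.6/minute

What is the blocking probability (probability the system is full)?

ρ = λ/μ = 13.7/7.6 = 1.802632
P₀ = (1-ρ)/(1-ρ^(K+1)) = (1-1.802632)/(1-1.802632^4) = -0.8026/-9.5591 = 0.08396
P_K = P₀×ρ^K = 0.08396 × 1.802632^3 = 0.08396 × 5.8576 = 0.4918
Blocking probability = 49.18%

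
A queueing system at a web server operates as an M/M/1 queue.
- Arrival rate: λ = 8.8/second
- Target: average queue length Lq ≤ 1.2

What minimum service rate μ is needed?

For M/M/1: Lq = λ²/(μ(μ-λ))
Need Lq ≤ 1.2, i.e. μ(μ-λ) ≥ λ²/1.2
μ² - 8.8μ - 77.44/1.2 ≥ 0  →  μ² - 8.8μ - 64.53333 ≥ 0
Quadratic formula (positive root): μ = [λ + √(λ² + 4×64.53333)]/2
Discriminant: 77.44 + 4×64.53333 = 335.5733, √335.5733 = 18.31866
μ ≥ (8.8 + 18.31866)/2 = 13.5593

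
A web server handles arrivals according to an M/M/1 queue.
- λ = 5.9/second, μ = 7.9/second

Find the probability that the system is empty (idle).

ρ = λ/μ = 5.9/7.9 = 0.7468
P(0) = 1 - ρ = 1 - 0.7468 = 0.2532
The server is idle 25.32% of the time.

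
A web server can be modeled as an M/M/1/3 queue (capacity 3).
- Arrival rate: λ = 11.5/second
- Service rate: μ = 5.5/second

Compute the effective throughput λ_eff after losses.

ρ = λ/μ = 11.5/5.5 = 2.0909
P₀ = (1-ρ)/(1-ρ^(K+1)) = (1-2.0909)/(1-2.0909^4) = -1.0909/-18.1132 = 0.06023
P_K = P₀×ρ^K = 0.060227 × 2.0909^3 = 0.060227 × 9.1411 = 0.5505
λ_eff = λ(1-P_K) = 11.5 × (1 - 0.55054) = 11.5 × 0.44946 = 5.1688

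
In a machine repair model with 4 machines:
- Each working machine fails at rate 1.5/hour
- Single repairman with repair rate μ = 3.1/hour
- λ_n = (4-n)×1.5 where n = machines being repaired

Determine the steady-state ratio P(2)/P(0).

P(2)/P(0) = ∏_{i=0}^{2-1} λ_i/μ_{i+1}
= (4-0)×1.5/3.1 × (4-1)×1.5/3.1
= 2.8096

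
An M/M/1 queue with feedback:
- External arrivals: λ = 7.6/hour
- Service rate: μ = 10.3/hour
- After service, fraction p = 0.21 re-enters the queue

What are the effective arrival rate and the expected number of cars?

Effective arrival rate: λ_eff = λ/(1-p) = 7.6/(1-0.21) = 7.6/0.79 = 9.62025
ρ = λ_eff/μ = 9.62025/10.3 = 0.934005
L = ρ/(1-ρ) = 0.934005/(1-0.934005) = 14.1527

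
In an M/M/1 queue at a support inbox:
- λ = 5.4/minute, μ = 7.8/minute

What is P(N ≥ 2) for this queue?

ρ = λ/μ = 5.4/7.8 = 0.6923
P(N ≥ n) = ρⁿ
P(N ≥ 2) = 0.6923^2
P(N ≥ 2) = 0.4793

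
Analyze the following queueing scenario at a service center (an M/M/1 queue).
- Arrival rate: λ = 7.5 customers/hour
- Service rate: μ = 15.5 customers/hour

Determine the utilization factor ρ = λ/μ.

Server utilization: ρ = λ/μ
ρ = 7.5/15.5 = 0.4839
The server is busy 48.39% of the time.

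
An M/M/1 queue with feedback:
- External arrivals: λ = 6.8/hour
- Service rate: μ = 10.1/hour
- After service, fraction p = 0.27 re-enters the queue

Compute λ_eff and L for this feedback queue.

Effective arrival rate: λ_eff = λ/(1-p) = 6.8/(1-0.27) = 6.8/0.73 = 9.31507
ρ = λ_eff/μ = 9.31507/10.1 = 0.922284
L = ρ/(1-ρ) = 0.922284/(1-0.922284) = 11.8674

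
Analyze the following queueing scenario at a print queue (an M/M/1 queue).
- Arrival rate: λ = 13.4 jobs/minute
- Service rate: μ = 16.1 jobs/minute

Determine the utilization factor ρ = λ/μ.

Server utilization: ρ = λ/μ
ρ = 13.4/16.1 = 0.8323
The server is busy 83.23% of the time.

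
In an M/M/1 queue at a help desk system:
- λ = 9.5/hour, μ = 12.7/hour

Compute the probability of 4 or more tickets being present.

ρ = λ/μ = 9.5/12.7 = 0.74803
P(N ≥ n) = ρⁿ
P(N ≥ 4) = 0.74803^4
P(N ≥ 4) = 0.3131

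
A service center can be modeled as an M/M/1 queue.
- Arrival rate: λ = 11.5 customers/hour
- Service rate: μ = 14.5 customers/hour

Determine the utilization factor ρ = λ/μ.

Server utilization: ρ = λ/μ
ρ = 11.5/14.5 = 0.7931
The server is busy 79.31% of the time.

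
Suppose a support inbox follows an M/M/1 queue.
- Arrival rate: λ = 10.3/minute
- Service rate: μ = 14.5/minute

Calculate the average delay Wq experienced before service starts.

First, compute utilization: ρ = λ/μ = 10.3/14.5 = 0.7103
For M/M/1: Wq = λ/(μ(μ-λ))
Wq = 10.3/(14.5 × (14.5-10.3))
Wq = 10.3/(14.5 × 4.20)
Wq = 0.1691 minutes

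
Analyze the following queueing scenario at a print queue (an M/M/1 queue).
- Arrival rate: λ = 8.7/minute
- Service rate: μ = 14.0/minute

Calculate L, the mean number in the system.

ρ = λ/μ = 8.7/14.0 = 0.6214
For M/M/1: L = λ/(μ-λ)
L = 8.7/(14.0-8.7) = 8.7/5.30
L = 1.6415 jobs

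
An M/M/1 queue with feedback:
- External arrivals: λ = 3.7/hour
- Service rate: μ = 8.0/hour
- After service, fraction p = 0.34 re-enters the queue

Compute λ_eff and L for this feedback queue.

Effective arrival rate: λ_eff = λ/(1-p) = 3.7/(1-0.34) = 3.7/0.66 = 5.6061
ρ = λ_eff/μ = 5.6061/8.0 = 0.70076
L = ρ/(1-ρ) = 0.70076/(1-0.70076) = 2.3418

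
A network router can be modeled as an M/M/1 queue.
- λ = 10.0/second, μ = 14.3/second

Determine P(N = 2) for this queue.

ρ = λ/μ = 10.0/14.3 = 0.6993
P(n) = (1-ρ)ρⁿ
P(2) = (1-0.6993) × 0.6993^2
P(2) = 0.3007 × 0.4890
P(2) = 0.1470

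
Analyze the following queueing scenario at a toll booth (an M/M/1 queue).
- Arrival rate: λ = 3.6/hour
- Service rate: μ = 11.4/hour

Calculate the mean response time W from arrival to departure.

First, compute utilization: ρ = λ/μ = 3.6/11.4 = 0.3158
For M/M/1: W = 1/(μ-λ)
W = 1/(11.4-3.6) = 1/7.80
W = 0.1282 hours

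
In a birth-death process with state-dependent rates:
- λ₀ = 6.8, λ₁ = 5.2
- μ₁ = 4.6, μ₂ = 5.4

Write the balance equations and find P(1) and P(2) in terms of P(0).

Balance equations:
State 0: λ₀P₀ = μ₁P₁ → P₁ = (λ₀/μ₁)P₀ = (6.8/4.6)P₀ = 1.4783P₀
State 1: P₂ = (λ₀λ₁)/(μ₁μ₂)P₀ = (6.8×5.2)/(4.6×5.4)P₀ = 1.4235P₀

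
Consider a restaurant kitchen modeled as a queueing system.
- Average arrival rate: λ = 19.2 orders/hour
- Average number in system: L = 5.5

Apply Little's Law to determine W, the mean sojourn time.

Little's Law: L = λW, so W = L/λ
W = 5.5/19.2 = 0.2865 hours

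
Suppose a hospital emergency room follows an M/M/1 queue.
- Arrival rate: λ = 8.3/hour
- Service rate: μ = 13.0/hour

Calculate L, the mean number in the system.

ρ = λ/μ = 8.3/13.0 = 0.6385
For M/M/1: L = λ/(μ-λ)
L = 8.3/(13.0-8.3) = 8.3/4.70
L = 1.7660 patients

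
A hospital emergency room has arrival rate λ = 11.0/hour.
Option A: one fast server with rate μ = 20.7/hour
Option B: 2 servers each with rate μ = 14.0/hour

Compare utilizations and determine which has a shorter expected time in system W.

Option A: single server μ = 20.7 (M/M/1)
  ρ_A = 11.0/20.7 = 0.5314
  W_A = 1/(μ-λ) = 1/(20.7-11.0) = 1/9.70 = 0.1031

Option B: 2 servers μ = 14.0 (M/M/2)
  ρ_B = λ/(cμ) = 11.0/(2×14.0) = 0.3929
  Offered load a = λ/μ = cρ = 11.0/14.0 = 0.7857
  P₀ = [ Σₙ₌₀^1 aⁿ/n! + a^2/(2!(1-ρ)) ]⁻¹
  Σ = a^0/0! + a^1/1! = 1.0000 + 0.7857 = 1.7857
  a^2/(2!(1-ρ)) = 0.6173/(2 × 0.6071) = 0.5084
  P₀ = 1/(1.7857 + 0.5084) = 0.4359
  Lq = P₀·a^2·ρ / (2!(1-ρ)²) = 0.4359 × 0.6173 × 0.3929 / (2 × 0.3686) = 0.1434
  Wq_B = Lq/λ = 0.143396/11.0 = 0.0130360
  W_B = Wq_B + 1/μ = 0.0130360 + 0.0714286 = 0.08446

Since W_B = 0.08446 < W_A = 0.1031, Option B (multiple servers) has the shorter time in system.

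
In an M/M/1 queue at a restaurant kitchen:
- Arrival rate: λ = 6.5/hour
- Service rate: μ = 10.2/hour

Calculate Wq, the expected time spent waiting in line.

First, compute utilization: ρ = λ/μ = 6.5/10.2 = 0.6373
For M/M/1: Wq = λ/(μ(μ-λ))
Wq = 6.5/(10.2 × (10.2-6.5))
Wq = 6.5/(10.2 × 3.70)
Wq = 0.1722 hours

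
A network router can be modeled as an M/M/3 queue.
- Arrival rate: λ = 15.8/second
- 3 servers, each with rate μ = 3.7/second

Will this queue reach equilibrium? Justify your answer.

Stability requires ρ = λ/(cμ) < 1
ρ = 15.8/(3 × 3.7) = 15.8/11.10 = 1.4234
Since 1.4234 ≥ 1, the system is UNSTABLE.
Need c > λ/μ = 15.8/3.7 = 4.27.
Minimum servers needed: c = 5.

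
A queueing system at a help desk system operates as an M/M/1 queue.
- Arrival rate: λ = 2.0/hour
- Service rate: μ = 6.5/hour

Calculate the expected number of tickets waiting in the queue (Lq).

ρ = λ/μ = 2.0/6.5 = 0.3077
For M/M/1: Lq = λ²/(μ(μ-λ))
Lq = 4.00/(6.5 × 4.50)
Lq = 0.1368 tickets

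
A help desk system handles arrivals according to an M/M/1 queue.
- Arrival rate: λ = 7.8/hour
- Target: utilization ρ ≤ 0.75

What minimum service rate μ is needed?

ρ = λ/μ, so μ = λ/ρ
μ ≥ 7.8/0.75 = 10.4000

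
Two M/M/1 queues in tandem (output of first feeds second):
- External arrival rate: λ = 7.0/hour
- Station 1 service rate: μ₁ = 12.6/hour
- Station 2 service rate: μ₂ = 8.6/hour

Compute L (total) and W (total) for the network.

By Jackson's theorem, each station behaves as independent M/M/1.
Station 1: ρ₁ = 7.0/12.6 = 0.5556, L₁ = ρ₁/(1-ρ₁) = λ/(μ₁-λ) = 7.0/5.60 = 1.2500
Station 2: ρ₂ = 7.0/8.6 = 0.8140, L₂ = ρ₂/(1-ρ₂) = λ/(μ₂-λ) = 7.0/1.60 = 4.3750
Total: L = L₁ + L₂ = 1.2500 + 4.3750 = 5.6250
W = L/λ = 5.6250/7.0 = 0.8036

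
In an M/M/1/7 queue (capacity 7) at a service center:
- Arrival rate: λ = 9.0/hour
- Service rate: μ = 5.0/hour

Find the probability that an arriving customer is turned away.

ρ = λ/μ = 9.0/5.0 = 1.8000
P₀ = (1-ρ)/(1-ρ^(K+1)) = (1-1.8000)/(1-1.8000^8) = -0.8000/-109.1996 = 0.007326
P_K = P₀×ρ^K = 0.007326 × 1.8000^7 = 0.007326 × 61.2220 = 0.4485
Blocking probability = 44.85%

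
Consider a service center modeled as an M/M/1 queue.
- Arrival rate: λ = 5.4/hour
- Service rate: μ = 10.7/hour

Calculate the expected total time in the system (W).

First, compute utilization: ρ = λ/μ = 5.4/10.7 = 0.5047
For M/M/1: W = 1/(μ-λ)
W = 1/(10.7-5.4) = 1/5.30
W = 0.1887 hours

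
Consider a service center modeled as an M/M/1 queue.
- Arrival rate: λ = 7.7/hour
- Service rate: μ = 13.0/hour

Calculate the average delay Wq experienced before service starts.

First, compute utilization: ρ = λ/μ = 7.7/13.0 = 0.5923
For M/M/1: Wq = λ/(μ(μ-λ))
Wq = 7.7/(13.0 × (13.0-7.7))
Wq = 7.7/(13.0 × 5.30)
Wq = 0.1118 hours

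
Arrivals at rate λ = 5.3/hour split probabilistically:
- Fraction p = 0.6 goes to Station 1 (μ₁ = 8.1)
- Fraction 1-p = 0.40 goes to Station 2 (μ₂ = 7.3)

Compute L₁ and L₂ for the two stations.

Effective rates: λ₁ = 5.3×0.6 = 3.18, λ₂ = 5.3×0.40 = 2.12
Station 1: ρ₁ = 3.18/8.1 = 0.39259, L₁ = ρ₁/(1-ρ₁) = 0.39259/(1-0.39259) = 0.6463
Station 2: ρ₂ = 2.12/7.3 = 0.29041, L₂ = ρ₂/(1-ρ₂) = 0.29041/(1-0.29041) = 0.4093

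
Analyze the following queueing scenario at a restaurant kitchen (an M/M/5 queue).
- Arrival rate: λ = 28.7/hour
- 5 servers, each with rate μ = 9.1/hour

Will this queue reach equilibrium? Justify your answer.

Stability requires ρ = λ/(cμ) < 1
ρ = 28.7/(5 × 9.1) = 28.7/45.50 = 0.6308
Since 0.6308 < 1, the system is STABLE.
The servers are busy 63.08% of the time.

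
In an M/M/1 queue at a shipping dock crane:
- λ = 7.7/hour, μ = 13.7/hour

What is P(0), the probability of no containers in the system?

ρ = λ/μ = 7.7/13.7 = 0.5620
P(0) = 1 - ρ = 1 - 0.5620 = 0.4380
The server is idle 43.80% of the time.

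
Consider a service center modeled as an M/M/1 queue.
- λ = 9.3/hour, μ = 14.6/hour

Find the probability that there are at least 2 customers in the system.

ρ = λ/μ = 9.3/14.6 = 0.6370
P(N ≥ n) = ρⁿ
P(N ≥ 2) = 0.6370^2
P(N ≥ 2) = 0.4058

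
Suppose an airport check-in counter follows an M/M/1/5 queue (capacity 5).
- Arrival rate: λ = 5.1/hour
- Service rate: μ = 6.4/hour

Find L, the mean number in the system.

ρ = λ/μ = 5.1/6.4 = 0.796875
P₀ = (1-ρ)/(1-ρ^(K+1)) = (1-0.796875)/(1-0.796875^6) = 0.2031/0.7439 = 0.2730
P_K = P₀×ρ^K = 0.27304 × 0.796875^5 = 0.27304 × 0.32133 = 0.08774
L = ρ[1 - (K+1)ρ^K + Kρ^(K+1)] / [(1-ρ)(1-ρ^(K+1))]
L = 0.796875 × (1 - 6×0.32133 + 5×0.25606) / ((1 - 0.796875) × (1 - 0.25606)) = 1.8579 passengers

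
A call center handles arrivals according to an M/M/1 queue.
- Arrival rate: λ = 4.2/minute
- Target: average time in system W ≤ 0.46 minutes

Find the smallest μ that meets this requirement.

For M/M/1: W = 1/(μ-λ)
Need W ≤ 0.46, so 1/(μ-λ) ≤ 0.46
μ - λ ≥ 1/0.46 = 2.1739
μ ≥ 4.2 + 2.1739 = 6.3739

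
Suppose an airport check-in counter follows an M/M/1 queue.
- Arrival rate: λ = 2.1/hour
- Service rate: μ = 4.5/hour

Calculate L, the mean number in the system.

ρ = λ/μ = 2.1/4.5 = 0.4667
For M/M/1: L = λ/(μ-λ)
L = 2.1/(4.5-2.1) = 2.1/2.40
L = 0.8750 passengers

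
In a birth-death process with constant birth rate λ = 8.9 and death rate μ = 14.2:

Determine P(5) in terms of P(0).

For constant rates: P(n)/P(0) = (λ/μ)^n
P(5)/P(0) = (8.9/14.2)^5 = 0.62676^5 = 0.09672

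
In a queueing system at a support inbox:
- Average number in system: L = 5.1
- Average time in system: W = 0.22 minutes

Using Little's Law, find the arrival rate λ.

Little's Law: L = λW, so λ = L/W
λ = 5.1/0.22 = 23.1818 emails/minute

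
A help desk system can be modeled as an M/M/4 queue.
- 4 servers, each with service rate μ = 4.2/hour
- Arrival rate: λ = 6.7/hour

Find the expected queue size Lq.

Traffic intensity: ρ = λ/(cμ) = 6.7/(4×4.2) = 0.3988
Since ρ = 0.3988 < 1, system is stable.
Offered load a = λ/μ = cρ = 6.7/4.2 = 1.5952
P₀ = [ Σₙ₌₀^3 aⁿ/n! + a^4/(4!(1-ρ)) ]⁻¹
Σ = a^0/0! + a^1/1! + a^2/2! + a^3/3! = 1.0000 + 1.5952 + 1.2724 + 0.6766 = 4.5442
a^4/(4!(1-ρ)) = 6.4759/(24 × 0.6012) = 0.4488
P₀ = 1/(4.5442 + 0.4488) = 0.2003
Lq = P₀·a^4·ρ / (4!(1-ρ)²) = 0.20028 × 6.4759 × 0.39881 / (24 × 0.36143) = 0.05963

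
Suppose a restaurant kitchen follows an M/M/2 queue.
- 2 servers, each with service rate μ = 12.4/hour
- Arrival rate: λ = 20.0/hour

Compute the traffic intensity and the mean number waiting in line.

Traffic intensity: ρ = λ/(cμ) = 20.0/(2×12.4) = 0.8065
Since ρ = 0.8065 < 1, system is stable.
Offered load a = λ/μ = cρ = 20.0/12.4 = 1.6129
P₀ = [ Σₙ₌₀^1 aⁿ/n! + a^2/(2!(1-ρ)) ]⁻¹
Σ = a^0/0! + a^1/1! = 1.0000 + 1.6129 = 2.6129
a^2/(2!(1-ρ)) = 2.601457/(2 × 0.1935484) = 6.7204
P₀ = 1/(2.6129 + 6.7204) = 0.1071
Lq = P₀·a^2·ρ / (2!(1-ρ)²) = 0.10714 × 2.6015 × 0.80645 / (2 × 0.037461) = 3.0002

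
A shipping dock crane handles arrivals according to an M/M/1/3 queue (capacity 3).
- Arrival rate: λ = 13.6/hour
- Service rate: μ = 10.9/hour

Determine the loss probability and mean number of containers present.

ρ = λ/μ = 13.6/10.9 = 1.2477
P₀ = (1-ρ)/(1-ρ^(K+1)) = (1-1.2477)/(1-1.2477^4) = -0.2477/-1.4235 = 0.1740
P_K = P₀×ρ^K = 0.1740 × 1.2477^3 = 0.1740 × 1.9424 = 0.3380
Blocking probability P_3 = 0.3380 (33.80%)
L = ρ[1 - (K+1)ρ^K + Kρ^(K+1)] / [(1-ρ)(1-ρ^(K+1))]
L = 1.2477 × (1 - 4×1.94236 + 3×2.42349) / ((1 - 1.2477) × (1 - 2.42349)) = 1.7729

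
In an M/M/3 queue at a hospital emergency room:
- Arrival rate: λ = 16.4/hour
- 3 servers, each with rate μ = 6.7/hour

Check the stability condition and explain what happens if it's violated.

Stability requires ρ = λ/(cμ) < 1
ρ = 16.4/(3 × 6.7) = 16.4/20.10 = 0.8159
Since 0.8159 < 1, the system is STABLE.
The servers are busy 81.59% of the time.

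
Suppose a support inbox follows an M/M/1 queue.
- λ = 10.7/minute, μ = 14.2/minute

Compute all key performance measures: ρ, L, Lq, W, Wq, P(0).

Step 1: ρ = λ/μ = 10.7/14.2 = 0.7535
Step 2: L = λ/(μ-λ) = 10.7/3.50 = 3.0571
Step 3: Lq = λ²/(μ(μ-λ)) = 114.49/(14.2×3.50) = 2.3036
Step 4: W = 1/(μ-λ) = 1/3.50 = 0.28571
Step 5: Wq = λ/(μ(μ-λ)) = 10.7/(14.2×3.50) = 0.2153
Step 6: P(0) = 1-ρ = 0.2465
Verify: L = λW = 10.7×0.28571 = 3.0571 ✔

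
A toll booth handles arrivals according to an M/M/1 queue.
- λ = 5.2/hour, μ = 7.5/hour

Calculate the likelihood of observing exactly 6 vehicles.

ρ = λ/μ = 5.2/7.5 = 0.69333
P(n) = (1-ρ)ρⁿ
P(6) = (1-0.69333) × 0.69333^6
P(6) = 0.3067 × 0.1111
P(6) = 0.03407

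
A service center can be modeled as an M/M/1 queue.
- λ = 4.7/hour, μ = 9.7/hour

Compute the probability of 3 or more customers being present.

ρ = λ/μ = 4.7/9.7 = 0.48454
P(N ≥ n) = ρⁿ
P(N ≥ 3) = 0.48454^3
P(N ≥ 3) = 0.1138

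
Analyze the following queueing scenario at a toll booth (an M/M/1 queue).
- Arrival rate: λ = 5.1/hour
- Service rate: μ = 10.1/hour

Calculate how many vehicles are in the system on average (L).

ρ = λ/μ = 5.1/10.1 = 0.5050
For M/M/1: L = λ/(μ-λ)
L = 5.1/(10.1-5.1) = 5.1/5.00
L = 1.0200 vehicles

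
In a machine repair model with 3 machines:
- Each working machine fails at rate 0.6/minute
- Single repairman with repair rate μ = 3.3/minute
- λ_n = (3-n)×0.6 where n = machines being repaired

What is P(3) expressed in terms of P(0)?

P(3)/P(0) = ∏_{i=0}^{3-1} λ_i/μ_{i+1}
= (3-0)×0.6/3.3 × (3-1)×0.6/3.3 × (3-2)×0.6/3.3
= 0.03606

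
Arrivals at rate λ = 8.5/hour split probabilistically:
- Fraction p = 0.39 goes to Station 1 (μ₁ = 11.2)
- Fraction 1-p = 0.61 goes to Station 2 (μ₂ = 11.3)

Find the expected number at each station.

Effective rates: λ₁ = 8.5×0.39 = 3.315, λ₂ = 8.5×0.61 = 5.185
Station 1: ρ₁ = 3.315/11.2 = 0.29598, L₁ = ρ₁/(1-ρ₁) = 0.29598/(1-0.29598) = 0.4204
Station 2: ρ₂ = 5.185/11.3 = 0.45885, L₂ = ρ₂/(1-ρ₂) = 0.45885/(1-0.45885) = 0.8479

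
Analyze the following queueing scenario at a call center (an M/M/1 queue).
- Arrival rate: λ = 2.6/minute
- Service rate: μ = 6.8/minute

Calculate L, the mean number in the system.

ρ = λ/μ = 2.6/6.8 = 0.3824
For M/M/1: L = λ/(μ-λ)
L = 2.6/(6.8-2.6) = 2.6/4.20
L = 0.6190 calls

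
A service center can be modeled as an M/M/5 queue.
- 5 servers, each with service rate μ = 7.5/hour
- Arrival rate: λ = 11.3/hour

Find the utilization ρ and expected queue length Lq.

Traffic intensity: ρ = λ/(cμ) = 11.3/(5×7.5) = 0.3013
Since ρ = 0.3013 < 1, system is stable.
Offered load a = λ/μ = cρ = 11.3/7.5 = 1.5067
P₀ = [ Σₙ₌₀^4 aⁿ/n! + a^5/(5!(1-ρ)) ]⁻¹
Σ = a^0/0! + a^1/1! + a^2/2! + a^3/3! + a^4/4! = 1.0000 + 1.5067 + 1.1350 + 0.5700 + 0.2147 = 4.4264
a^5/(5!(1-ρ)) = 7.76401/(120 × 0.698667) = 0.09261
P₀ = 1/(4.4264 + 0.09261) = 0.2213
Lq = P₀·a^5·ρ / (5!(1-ρ)²) = 0.2213 × 7.7640 × 0.3013 / (120 × 0.4881) = 0.008838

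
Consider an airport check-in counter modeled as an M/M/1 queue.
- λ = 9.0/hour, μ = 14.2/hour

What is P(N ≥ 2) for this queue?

ρ = λ/μ = 9.0/14.2 = 0.6338
P(N ≥ n) = ρⁿ
P(N ≥ 2) = 0.6338^2
P(N ≥ 2) = 0.4017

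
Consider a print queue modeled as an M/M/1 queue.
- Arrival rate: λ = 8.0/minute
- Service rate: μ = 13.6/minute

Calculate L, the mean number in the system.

ρ = λ/μ = 8.0/13.6 = 0.5882
For M/M/1: L = λ/(μ-λ)
L = 8.0/(13.6-8.0) = 8.0/5.60
L = 1.4286 jobs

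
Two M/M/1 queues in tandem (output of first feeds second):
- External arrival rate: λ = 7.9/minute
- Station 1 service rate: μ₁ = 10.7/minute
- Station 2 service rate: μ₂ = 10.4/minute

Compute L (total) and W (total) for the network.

By Jackson's theorem, each station behaves as independent M/M/1.
Station 1: ρ₁ = 7.9/10.7 = 0.7383, L₁ = ρ₁/(1-ρ₁) = λ/(μ₁-λ) = 7.9/2.80 = 2.8214
Station 2: ρ₂ = 7.9/10.4 = 0.7596, L₂ = ρ₂/(1-ρ₂) = λ/(μ₂-λ) = 7.9/2.50 = 3.1600
Total: L = L₁ + L₂ = 2.8214 + 3.1600 = 5.9814
W = L/λ = 5.9814/7.9 = 0.7571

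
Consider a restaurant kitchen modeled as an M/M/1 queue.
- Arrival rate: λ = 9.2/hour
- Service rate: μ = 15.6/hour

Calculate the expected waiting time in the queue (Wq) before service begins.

First, compute utilization: ρ = λ/μ = 9.2/15.6 = 0.5897
For M/M/1: Wq = λ/(μ(μ-λ))
Wq = 9.2/(15.6 × (15.6-9.2))
Wq = 9.2/(15.6 × 6.40)
Wq = 0.09215 hours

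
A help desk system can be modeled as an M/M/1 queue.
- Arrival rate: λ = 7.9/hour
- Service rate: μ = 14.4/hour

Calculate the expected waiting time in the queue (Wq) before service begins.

First, compute utilization: ρ = λ/μ = 7.9/14.4 = 0.5486
For M/M/1: Wq = λ/(μ(μ-λ))
Wq = 7.9/(14.4 × (14.4-7.9))
Wq = 7.9/(14.4 × 6.50)
Wq = 0.08440 hours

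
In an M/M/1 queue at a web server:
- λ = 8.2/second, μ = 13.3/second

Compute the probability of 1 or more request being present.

ρ = λ/μ = 8.2/13.3 = 0.6165
P(N ≥ n) = ρⁿ
P(N ≥ 1) = 0.6165^1
P(N ≥ 1) = 0.6165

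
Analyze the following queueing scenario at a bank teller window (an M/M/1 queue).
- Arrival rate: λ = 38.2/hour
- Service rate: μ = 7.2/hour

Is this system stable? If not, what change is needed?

Stability requires ρ = λ/(cμ) < 1
ρ = 38.2/(1 × 7.2) = 38.2/7.20 = 5.3056
Since 5.3056 ≥ 1, the system is UNSTABLE.
Queue grows without bound. Need μ > λ = 38.2.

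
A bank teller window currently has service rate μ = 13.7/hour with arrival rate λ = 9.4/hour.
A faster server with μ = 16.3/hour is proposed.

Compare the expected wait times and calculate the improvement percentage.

System 1: ρ₁ = 9.4/13.7 = 0.6861, W₁ = 1/(13.7-9.4) = 0.23256
System 2: ρ₂ = 9.4/16.3 = 0.5767, W₂ = 1/(16.3-9.4) = 0.14493
Improvement: (W₁-W₂)/W₁ = (0.23256-0.14493)/0.23256 = 37.68%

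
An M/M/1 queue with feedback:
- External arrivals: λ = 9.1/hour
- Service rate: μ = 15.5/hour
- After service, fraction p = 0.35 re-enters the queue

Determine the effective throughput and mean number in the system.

Effective arrival rate: λ_eff = λ/(1-p) = 9.1/(1-0.35) = 9.1/0.65 = 14.0000
ρ = λ_eff/μ = 14.0000/15.5 = 0.9032258
L = ρ/(1-ρ) = 0.9032258/(1-0.9032258) = 9.3333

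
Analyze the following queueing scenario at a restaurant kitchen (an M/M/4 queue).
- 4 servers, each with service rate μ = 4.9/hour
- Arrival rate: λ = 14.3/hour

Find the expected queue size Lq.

Traffic intensity: ρ = λ/(cμ) = 14.3/(4×4.9) = 0.7296
Since ρ = 0.7296 < 1, system is stable.
Offered load a = λ/μ = cρ = 14.3/4.9 = 2.9184
P₀ = [ Σₙ₌₀^3 aⁿ/n! + a^4/(4!(1-ρ)) ]⁻¹
Σ = a^0/0! + a^1/1! + a^2/2! + a^3/3! = 1.0000 + 2.9184 + 4.2584 + 4.1426 = 12.3194
a^4/(4!(1-ρ)) = 72.5370/(24 × 0.270408) = 11.1771
P₀ = 1/(12.3194 + 11.1771) = 0.04256
Lq = P₀·a^4·ρ / (4!(1-ρ)²) = 0.04256 × 72.5370 × 0.7296 / (24 × 0.07312) = 1.2835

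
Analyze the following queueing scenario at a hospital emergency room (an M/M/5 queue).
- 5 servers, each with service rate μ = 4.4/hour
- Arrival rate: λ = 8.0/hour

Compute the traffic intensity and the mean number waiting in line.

Traffic intensity: ρ = λ/(cμ) = 8.0/(5×4.4) = 0.3636
Since ρ = 0.3636 < 1, system is stable.
Offered load a = λ/μ = cρ = 8.0/4.4 = 1.8182
P₀ = [ Σₙ₌₀^4 aⁿ/n! + a^5/(5!(1-ρ)) ]⁻¹
Σ = a^0/0! + a^1/1! + a^2/2! + a^3/3! + a^4/4! = 1.0000 + 1.8182 + 1.6529 + 1.0018 + 0.4553 = 5.9282
a^5/(5!(1-ρ)) = 19.8695/(120 × 0.6364) = 0.2602
P₀ = 1/(5.9282 + 0.2602) = 0.1616
Lq = P₀·a^5·ρ / (5!(1-ρ)²) = 0.16159 × 19.8695 × 0.36364 / (120 × 0.40496) = 0.02403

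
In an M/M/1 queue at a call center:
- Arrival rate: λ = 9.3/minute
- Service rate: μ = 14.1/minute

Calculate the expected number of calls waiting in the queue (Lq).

ρ = λ/μ = 9.3/14.1 = 0.6596
For M/M/1: Lq = λ²/(μ(μ-λ))
Lq = 86.49/(14.1 × 4.80)
Lq = 1.2779 calls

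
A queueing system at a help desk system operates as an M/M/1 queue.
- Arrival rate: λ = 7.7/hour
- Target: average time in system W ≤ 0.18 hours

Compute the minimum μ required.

For M/M/1: W = 1/(μ-λ)
Need W ≤ 0.18, so 1/(μ-λ) ≤ 0.18
μ - λ ≥ 1/0.18 = 5.5556
μ ≥ 7.7 + 5.5556 = 13.2556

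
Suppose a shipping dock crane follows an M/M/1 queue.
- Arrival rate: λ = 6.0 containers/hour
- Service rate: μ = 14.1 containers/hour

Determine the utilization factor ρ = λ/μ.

Server utilization: ρ = λ/μ
ρ = 6.0/14.1 = 0.4255
The server is busy 42.55% of the time.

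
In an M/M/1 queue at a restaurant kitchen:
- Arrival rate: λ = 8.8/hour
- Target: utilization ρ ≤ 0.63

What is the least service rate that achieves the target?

ρ = λ/μ, so μ = λ/ρ
μ ≥ 8.8/0.63 = 13.9683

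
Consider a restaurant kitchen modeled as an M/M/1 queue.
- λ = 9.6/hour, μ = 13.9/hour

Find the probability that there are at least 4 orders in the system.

ρ = λ/μ = 9.6/13.9 = 0.6906
P(N ≥ n) = ρⁿ
P(N ≥ 4) = 0.6906^4
P(N ≥ 4) = 0.2275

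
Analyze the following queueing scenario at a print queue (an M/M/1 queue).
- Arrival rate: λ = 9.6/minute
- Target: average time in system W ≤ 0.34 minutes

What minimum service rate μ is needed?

For M/M/1: W = 1/(μ-λ)
Need W ≤ 0.34, so 1/(μ-λ) ≤ 0.34
μ - λ ≥ 1/0.34 = 2.9412
μ ≥ 9.6 + 2.9412 = 12.5412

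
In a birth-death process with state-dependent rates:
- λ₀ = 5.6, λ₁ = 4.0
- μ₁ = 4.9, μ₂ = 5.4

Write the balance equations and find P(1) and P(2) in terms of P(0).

Balance equations:
State 0: λ₀P₀ = μ₁P₁ → P₁ = (λ₀/μ₁)P₀ = (5.6/4.9)P₀ = 1.1429P₀
State 1: P₂ = (λ₀λ₁)/(μ₁μ₂)P₀ = (5.6×4.0)/(4.9×5.4)P₀ = 0.8466P₀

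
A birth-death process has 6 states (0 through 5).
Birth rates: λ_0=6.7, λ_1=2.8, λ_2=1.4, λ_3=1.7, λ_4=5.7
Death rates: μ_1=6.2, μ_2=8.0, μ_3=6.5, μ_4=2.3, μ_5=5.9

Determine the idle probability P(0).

Ratios P(n)/P(0) = (λ₀···λₙ₋₁)/(μ₁···μₙ):
P(1)/P(0) = (6.7)/(6.2) = 1.0806
P(2)/P(0) = (6.7×2.8)/(6.2×8.0) = 0.37823
P(3)/P(0) = (6.7×2.8×1.4)/(6.2×8.0×6.5) = 0.081464
P(4)/P(0) = (6.7×2.8×1.4×1.7)/(6.2×8.0×6.5×2.3) = 0.060213
P(5)/P(0) = (6.7×2.8×1.4×1.7×5.7)/(6.2×8.0×6.5×2.3×5.9) = 0.058171

Normalization: ∑ P(n) = 1
P(0) × (1.0000 + 1.0806 + 0.37823 + 0.081464 + 0.060213 + 0.058171) = 1
P(0) × 2.6587 = 1
P(0) = 1/2.6587 = 0.3761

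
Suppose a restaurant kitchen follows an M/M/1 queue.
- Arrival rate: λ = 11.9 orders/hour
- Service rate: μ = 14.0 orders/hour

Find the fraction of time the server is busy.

Server utilization: ρ = λ/μ
ρ = 11.9/14.0 = 0.8500
The server is busy 85.00% of the time.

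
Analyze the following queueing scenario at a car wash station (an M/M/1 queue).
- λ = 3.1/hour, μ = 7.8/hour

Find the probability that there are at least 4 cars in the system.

ρ = λ/μ = 3.1/7.8 = 0.39744
P(N ≥ n) = ρⁿ
P(N ≥ 4) = 0.39744^4
P(N ≥ 4) = 0.02495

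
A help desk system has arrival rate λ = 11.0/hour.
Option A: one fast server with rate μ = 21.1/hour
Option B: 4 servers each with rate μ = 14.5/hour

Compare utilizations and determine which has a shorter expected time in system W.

Option A: single server μ = 21.1 (M/M/1)
  ρ_A = 11.0/21.1 = 0.5213
  W_A = 1/(μ-λ) = 1/(21.1-11.0) = 1/10.10 = 0.09901

Option B: 4 servers μ = 14.5 (M/M/4)
  ρ_B = λ/(cμ) = 11.0/(4×14.5) = 0.1897
  Offered load a = λ/μ = cρ = 11.0/14.5 = 0.7586
  P₀ = [ Σₙ₌₀^3 aⁿ/n! + a^4/(4!(1-ρ)) ]⁻¹
  Σ = a^0/0! + a^1/1! + a^2/2! + a^3/3! = 1.0000 + 0.75862 + 0.28775 + 0.072765 = 2.1191
  a^4/(4!(1-ρ)) = 0.3312/(24 × 0.8103) = 0.01703
  P₀ = 1/(2.1191 + 0.01703) = 0.4681
  Lq = P₀·a^4·ρ / (4!(1-ρ)²) = 0.4681 × 0.3312 × 0.1897 / (24 × 0.6567) = 0.001866
  Wq_B = Lq/λ = 0.001866/11.0 = 0.0001696
  W_B = Wq_B + 1/μ = 0.0001696 + 0.06897 = 0.06914

Since W_B = 0.06914 < W_A = 0.09901, Option B (multiple servers) has the shorter time in system.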